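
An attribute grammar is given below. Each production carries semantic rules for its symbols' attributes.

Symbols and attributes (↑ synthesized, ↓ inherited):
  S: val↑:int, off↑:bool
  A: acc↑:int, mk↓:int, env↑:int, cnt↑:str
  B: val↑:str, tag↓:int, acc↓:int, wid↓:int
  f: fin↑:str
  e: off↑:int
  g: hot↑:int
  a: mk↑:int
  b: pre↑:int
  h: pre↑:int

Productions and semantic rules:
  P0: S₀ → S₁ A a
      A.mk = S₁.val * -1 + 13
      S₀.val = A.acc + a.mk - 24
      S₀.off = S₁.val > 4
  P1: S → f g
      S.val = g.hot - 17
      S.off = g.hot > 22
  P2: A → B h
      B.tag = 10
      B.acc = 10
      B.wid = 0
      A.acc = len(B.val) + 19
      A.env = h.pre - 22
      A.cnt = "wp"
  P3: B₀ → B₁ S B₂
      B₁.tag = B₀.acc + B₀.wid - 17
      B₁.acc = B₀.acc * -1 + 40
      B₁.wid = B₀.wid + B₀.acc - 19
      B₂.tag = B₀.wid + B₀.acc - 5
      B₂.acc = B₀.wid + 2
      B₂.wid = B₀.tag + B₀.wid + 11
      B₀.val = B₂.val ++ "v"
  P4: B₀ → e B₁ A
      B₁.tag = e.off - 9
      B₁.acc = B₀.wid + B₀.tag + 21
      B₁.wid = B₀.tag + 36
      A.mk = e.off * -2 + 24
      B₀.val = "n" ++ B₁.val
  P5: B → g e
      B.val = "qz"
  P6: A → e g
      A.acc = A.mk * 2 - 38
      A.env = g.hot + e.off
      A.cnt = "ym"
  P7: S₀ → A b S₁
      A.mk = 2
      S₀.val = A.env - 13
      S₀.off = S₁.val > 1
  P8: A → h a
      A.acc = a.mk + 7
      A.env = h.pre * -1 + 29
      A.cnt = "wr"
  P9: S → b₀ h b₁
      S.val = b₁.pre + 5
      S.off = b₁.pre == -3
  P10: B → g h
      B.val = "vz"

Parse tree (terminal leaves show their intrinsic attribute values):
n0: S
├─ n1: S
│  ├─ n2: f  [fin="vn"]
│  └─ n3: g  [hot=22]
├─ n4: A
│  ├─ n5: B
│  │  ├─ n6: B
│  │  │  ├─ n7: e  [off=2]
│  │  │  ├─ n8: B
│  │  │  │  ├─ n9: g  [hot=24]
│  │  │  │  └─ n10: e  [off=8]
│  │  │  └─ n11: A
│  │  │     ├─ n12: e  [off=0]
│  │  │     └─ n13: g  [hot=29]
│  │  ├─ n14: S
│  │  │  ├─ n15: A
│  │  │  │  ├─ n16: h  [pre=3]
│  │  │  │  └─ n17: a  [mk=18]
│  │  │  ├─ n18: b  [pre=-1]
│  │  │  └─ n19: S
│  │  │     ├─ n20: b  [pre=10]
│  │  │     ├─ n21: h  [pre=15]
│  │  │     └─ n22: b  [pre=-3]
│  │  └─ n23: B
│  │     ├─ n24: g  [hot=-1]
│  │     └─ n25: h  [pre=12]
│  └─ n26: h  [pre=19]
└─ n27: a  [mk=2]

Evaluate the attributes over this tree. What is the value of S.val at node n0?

0

1. n2.fin = "vn"  [terminal]
2. n3.hot = 22  [terminal]
3. n1.val = 5  [g.hot - 17]
4. n1.off = false  [g.hot > 22]
5. n4.mk = 8  [S₁.val * -1 + 13]
6. n5.tag = 10  [10]
7. n5.acc = 10  [10]
8. n5.wid = 0  [0]
9. n6.tag = -7  [B₀.acc + B₀.wid - 17]
10. n6.acc = 30  [B₀.acc * -1 + 40]
11. n6.wid = -9  [B₀.wid + B₀.acc - 19]
12. n7.off = 2  [terminal]
13. n8.tag = -7  [e.off - 9]
14. n8.acc = 5  [B₀.wid + B₀.tag + 21]
15. n8.wid = 29  [B₀.tag + 36]
16. n9.hot = 24  [terminal]
17. n10.off = 8  [terminal]
18. n8.val = "qz"  ["qz"]
19. n11.mk = 20  [e.off * -2 + 24]
20. n12.off = 0  [terminal]
21. n13.hot = 29  [terminal]
22. n11.acc = 2  [A.mk * 2 - 38]
23. n11.env = 29  [g.hot + e.off]
24. n11.cnt = "ym"  ["ym"]
25. n6.val = "nqz"  ["n" ++ B₁.val]
26. n15.mk = 2  [2]
27. n16.pre = 3  [terminal]
28. n17.mk = 18  [terminal]
29. n15.acc = 25  [a.mk + 7]
30. n15.env = 26  [h.pre * -1 + 29]
31. n15.cnt = "wr"  ["wr"]
32. n18.pre = -1  [terminal]
33. n20.pre = 10  [terminal]
34. n21.pre = 15  [terminal]
35. n22.pre = -3  [terminal]
36. n19.val = 2  [b₁.pre + 5]
37. n19.off = true  [b₁.pre == -3]
38. n14.val = 13  [A.env - 13]
39. n14.off = true  [S₁.val > 1]
40. n23.tag = 5  [B₀.wid + B₀.acc - 5]
41. n23.acc = 2  [B₀.wid + 2]
42. n23.wid = 21  [B₀.tag + B₀.wid + 11]
43. n24.hot = -1  [terminal]
44. n25.pre = 12  [terminal]
45. n23.val = "vz"  ["vz"]
46. n5.val = "vzv"  [B₂.val ++ "v"]
47. n26.pre = 19  [terminal]
48. n4.acc = 22  [len(B.val) + 19]
49. n4.env = -3  [h.pre - 22]
50. n4.cnt = "wp"  ["wp"]
51. n27.mk = 2  [terminal]
52. n0.val = 0  [A.acc + a.mk - 24]
53. n0.off = true  [S₁.val > 4]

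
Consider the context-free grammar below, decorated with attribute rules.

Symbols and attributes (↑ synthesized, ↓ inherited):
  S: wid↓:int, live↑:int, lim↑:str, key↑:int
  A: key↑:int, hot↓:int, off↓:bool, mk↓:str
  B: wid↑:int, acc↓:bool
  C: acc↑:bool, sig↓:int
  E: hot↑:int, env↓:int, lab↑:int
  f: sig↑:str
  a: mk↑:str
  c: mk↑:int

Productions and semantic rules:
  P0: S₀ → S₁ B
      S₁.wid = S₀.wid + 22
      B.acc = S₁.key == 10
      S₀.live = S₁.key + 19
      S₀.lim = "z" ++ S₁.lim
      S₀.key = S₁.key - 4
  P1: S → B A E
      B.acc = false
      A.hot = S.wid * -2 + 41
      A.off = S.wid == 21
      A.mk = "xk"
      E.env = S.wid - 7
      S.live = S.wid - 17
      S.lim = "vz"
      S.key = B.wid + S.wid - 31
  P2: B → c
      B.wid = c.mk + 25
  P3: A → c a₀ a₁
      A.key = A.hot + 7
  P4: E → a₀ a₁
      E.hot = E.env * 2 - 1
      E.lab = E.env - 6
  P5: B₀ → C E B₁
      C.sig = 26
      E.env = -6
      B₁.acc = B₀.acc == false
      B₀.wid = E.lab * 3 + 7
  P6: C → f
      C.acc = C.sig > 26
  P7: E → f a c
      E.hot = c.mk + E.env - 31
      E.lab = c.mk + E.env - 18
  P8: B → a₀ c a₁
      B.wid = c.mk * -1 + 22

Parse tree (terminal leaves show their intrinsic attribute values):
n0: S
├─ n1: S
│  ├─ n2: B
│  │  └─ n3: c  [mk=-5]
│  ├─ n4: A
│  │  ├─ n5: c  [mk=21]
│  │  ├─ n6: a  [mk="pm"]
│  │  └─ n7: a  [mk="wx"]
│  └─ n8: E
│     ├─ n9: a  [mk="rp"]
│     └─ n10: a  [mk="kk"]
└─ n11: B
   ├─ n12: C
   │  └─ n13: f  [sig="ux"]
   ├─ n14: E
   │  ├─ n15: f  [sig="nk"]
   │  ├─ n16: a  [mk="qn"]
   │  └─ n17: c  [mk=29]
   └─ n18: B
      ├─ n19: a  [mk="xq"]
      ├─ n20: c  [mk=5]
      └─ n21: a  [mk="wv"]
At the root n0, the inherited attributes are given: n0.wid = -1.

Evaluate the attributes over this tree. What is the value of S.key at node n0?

6

1. n0.wid = -1  [given at root]
2. n1.wid = 21  [S₀.wid + 22]
3. n2.acc = false  [false]
4. n3.mk = -5  [terminal]
5. n2.wid = 20  [c.mk + 25]
6. n4.hot = -1  [S.wid * -2 + 41]
7. n4.off = true  [S.wid == 21]
8. n4.mk = "xk"  ["xk"]
9. n5.mk = 21  [terminal]
10. n6.mk = "pm"  [terminal]
11. n7.mk = "wx"  [terminal]
12. n4.key = 6  [A.hot + 7]
13. n8.env = 14  [S.wid - 7]
14. n9.mk = "rp"  [terminal]
15. n10.mk = "kk"  [terminal]
16. n8.hot = 27  [E.env * 2 - 1]
17. n8.lab = 8  [E.env - 6]
18. n1.live = 4  [S.wid - 17]
19. n1.lim = "vz"  ["vz"]
20. n1.key = 10  [B.wid + S.wid - 31]
21. n11.acc = true  [S₁.key == 10]
22. n12.sig = 26  [26]
23. n13.sig = "ux"  [terminal]
24. n12.acc = false  [C.sig > 26]
25. n14.env = -6  [-6]
26. n15.sig = "nk"  [terminal]
27. n16.mk = "qn"  [terminal]
28. n17.mk = 29  [terminal]
29. n14.hot = -8  [c.mk + E.env - 31]
30. n14.lab = 5  [c.mk + E.env - 18]
31. n18.acc = false  [B₀.acc == false]
32. n19.mk = "xq"  [terminal]
33. n20.mk = 5  [terminal]
34. n21.mk = "wv"  [terminal]
35. n18.wid = 17  [c.mk * -1 + 22]
36. n11.wid = 22  [E.lab * 3 + 7]
37. n0.live = 29  [S₁.key + 19]
38. n0.lim = "zvz"  ["z" ++ S₁.lim]
39. n0.key = 6  [S₁.key - 4]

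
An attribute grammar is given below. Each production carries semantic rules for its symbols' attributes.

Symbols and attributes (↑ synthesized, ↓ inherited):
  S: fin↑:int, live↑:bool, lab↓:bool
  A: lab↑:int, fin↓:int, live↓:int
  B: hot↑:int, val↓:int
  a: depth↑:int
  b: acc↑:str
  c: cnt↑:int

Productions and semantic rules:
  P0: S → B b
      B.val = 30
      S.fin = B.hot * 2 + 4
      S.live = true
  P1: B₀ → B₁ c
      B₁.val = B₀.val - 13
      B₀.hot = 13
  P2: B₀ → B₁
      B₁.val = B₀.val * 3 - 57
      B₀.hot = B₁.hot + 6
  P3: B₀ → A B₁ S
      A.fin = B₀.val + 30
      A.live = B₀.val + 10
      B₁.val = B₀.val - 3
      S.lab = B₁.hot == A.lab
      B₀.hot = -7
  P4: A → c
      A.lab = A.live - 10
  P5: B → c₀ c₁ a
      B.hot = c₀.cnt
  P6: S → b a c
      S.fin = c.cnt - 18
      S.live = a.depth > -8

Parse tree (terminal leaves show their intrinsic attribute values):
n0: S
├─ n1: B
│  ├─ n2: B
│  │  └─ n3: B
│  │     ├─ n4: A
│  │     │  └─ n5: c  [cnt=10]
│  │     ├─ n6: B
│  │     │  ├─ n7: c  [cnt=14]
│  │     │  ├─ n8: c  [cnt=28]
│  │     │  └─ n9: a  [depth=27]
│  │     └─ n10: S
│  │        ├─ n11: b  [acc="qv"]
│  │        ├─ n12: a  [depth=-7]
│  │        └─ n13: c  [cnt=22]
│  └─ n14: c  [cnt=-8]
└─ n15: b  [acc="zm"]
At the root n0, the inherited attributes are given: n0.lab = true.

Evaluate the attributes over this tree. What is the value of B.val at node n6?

1. n0.lab = true  [given at root]
2. n1.val = 30  [30]
3. n2.val = 17  [B₀.val - 13]
4. n3.val = -6  [B₀.val * 3 - 57]
5. n4.fin = 24  [B₀.val + 30]
6. n4.live = 4  [B₀.val + 10]
7. n5.cnt = 10  [terminal]
8. n4.lab = -6  [A.live - 10]
9. n6.val = -9  [B₀.val - 3]
10. n7.cnt = 14  [terminal]
11. n8.cnt = 28  [terminal]
12. n9.depth = 27  [terminal]
13. n6.hot = 14  [c₀.cnt]
14. n10.lab = false  [B₁.hot == A.lab]
15. n11.acc = "qv"  [terminal]
16. n12.depth = -7  [terminal]
17. n13.cnt = 22  [terminal]
18. n10.fin = 4  [c.cnt - 18]
19. n10.live = true  [a.depth > -8]
20. n3.hot = -7  [-7]
21. n2.hot = -1  [B₁.hot + 6]
22. n14.cnt = -8  [terminal]
23. n1.hot = 13  [13]
24. n15.acc = "zm"  [terminal]
25. n0.fin = 30  [B.hot * 2 + 4]
26. n0.live = true  [true]

-9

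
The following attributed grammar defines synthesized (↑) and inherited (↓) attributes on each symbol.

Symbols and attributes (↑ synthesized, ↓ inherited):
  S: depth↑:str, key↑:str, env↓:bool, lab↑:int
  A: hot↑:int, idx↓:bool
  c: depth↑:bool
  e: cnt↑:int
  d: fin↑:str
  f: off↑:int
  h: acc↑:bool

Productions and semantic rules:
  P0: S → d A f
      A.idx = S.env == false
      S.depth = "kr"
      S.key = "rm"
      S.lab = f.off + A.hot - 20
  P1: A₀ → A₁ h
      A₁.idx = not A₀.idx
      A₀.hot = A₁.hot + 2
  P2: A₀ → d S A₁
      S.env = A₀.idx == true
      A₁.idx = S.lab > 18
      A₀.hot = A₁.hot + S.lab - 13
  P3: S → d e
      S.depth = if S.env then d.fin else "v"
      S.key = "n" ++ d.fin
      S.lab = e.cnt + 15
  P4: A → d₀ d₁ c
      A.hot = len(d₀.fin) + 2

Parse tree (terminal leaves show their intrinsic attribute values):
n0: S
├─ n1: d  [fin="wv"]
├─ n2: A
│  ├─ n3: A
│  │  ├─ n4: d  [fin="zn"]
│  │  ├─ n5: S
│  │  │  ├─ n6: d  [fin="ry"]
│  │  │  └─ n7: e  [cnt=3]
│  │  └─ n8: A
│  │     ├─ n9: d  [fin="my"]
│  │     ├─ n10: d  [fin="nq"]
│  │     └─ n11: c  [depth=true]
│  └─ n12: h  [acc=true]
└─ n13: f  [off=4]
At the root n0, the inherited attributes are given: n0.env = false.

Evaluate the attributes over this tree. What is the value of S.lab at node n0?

-5

1. n0.env = false  [given at root]
2. n1.fin = "wv"  [terminal]
3. n2.idx = true  [S.env == false]
4. n3.idx = false  [not A₀.idx]
5. n4.fin = "zn"  [terminal]
6. n5.env = false  [A₀.idx == true]
7. n6.fin = "ry"  [terminal]
8. n7.cnt = 3  [terminal]
9. n5.depth = "v"  [if S.env then d.fin else "v"]
10. n5.key = "nry"  ["n" ++ d.fin]
11. n5.lab = 18  [e.cnt + 15]
12. n8.idx = false  [S.lab > 18]
13. n9.fin = "my"  [terminal]
14. n10.fin = "nq"  [terminal]
15. n11.depth = true  [terminal]
16. n8.hot = 4  [len(d₀.fin) + 2]
17. n3.hot = 9  [A₁.hot + S.lab - 13]
18. n12.acc = true  [terminal]
19. n2.hot = 11  [A₁.hot + 2]
20. n13.off = 4  [terminal]
21. n0.depth = "kr"  ["kr"]
22. n0.key = "rm"  ["rm"]
23. n0.lab = -5  [f.off + A.hot - 20]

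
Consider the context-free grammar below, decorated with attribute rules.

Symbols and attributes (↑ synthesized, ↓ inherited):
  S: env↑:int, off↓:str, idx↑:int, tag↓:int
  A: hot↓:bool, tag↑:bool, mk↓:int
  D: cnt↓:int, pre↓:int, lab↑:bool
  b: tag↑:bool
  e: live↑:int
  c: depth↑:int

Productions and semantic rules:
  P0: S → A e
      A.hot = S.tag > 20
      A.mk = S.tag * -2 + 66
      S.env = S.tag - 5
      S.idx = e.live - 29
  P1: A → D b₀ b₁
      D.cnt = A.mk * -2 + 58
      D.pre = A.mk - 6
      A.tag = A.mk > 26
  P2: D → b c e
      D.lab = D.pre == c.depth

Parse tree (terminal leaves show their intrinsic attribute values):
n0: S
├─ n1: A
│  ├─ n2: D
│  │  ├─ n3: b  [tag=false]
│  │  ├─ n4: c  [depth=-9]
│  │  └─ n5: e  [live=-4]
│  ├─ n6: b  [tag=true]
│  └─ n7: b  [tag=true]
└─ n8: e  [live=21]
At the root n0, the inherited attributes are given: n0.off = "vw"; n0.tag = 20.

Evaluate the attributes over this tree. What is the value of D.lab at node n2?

1. n0.off = "vw"  [given at root]
2. n0.tag = 20  [given at root]
3. n1.hot = false  [S.tag > 20]
4. n1.mk = 26  [S.tag * -2 + 66]
5. n2.cnt = 6  [A.mk * -2 + 58]
6. n2.pre = 20  [A.mk - 6]
7. n3.tag = false  [terminal]
8. n4.depth = -9  [terminal]
9. n5.live = -4  [terminal]
10. n2.lab = false  [D.pre == c.depth]
11. n6.tag = true  [terminal]
12. n7.tag = true  [terminal]
13. n1.tag = false  [A.mk > 26]
14. n8.live = 21  [terminal]
15. n0.env = 15  [S.tag - 5]
16. n0.idx = -8  [e.live - 29]

false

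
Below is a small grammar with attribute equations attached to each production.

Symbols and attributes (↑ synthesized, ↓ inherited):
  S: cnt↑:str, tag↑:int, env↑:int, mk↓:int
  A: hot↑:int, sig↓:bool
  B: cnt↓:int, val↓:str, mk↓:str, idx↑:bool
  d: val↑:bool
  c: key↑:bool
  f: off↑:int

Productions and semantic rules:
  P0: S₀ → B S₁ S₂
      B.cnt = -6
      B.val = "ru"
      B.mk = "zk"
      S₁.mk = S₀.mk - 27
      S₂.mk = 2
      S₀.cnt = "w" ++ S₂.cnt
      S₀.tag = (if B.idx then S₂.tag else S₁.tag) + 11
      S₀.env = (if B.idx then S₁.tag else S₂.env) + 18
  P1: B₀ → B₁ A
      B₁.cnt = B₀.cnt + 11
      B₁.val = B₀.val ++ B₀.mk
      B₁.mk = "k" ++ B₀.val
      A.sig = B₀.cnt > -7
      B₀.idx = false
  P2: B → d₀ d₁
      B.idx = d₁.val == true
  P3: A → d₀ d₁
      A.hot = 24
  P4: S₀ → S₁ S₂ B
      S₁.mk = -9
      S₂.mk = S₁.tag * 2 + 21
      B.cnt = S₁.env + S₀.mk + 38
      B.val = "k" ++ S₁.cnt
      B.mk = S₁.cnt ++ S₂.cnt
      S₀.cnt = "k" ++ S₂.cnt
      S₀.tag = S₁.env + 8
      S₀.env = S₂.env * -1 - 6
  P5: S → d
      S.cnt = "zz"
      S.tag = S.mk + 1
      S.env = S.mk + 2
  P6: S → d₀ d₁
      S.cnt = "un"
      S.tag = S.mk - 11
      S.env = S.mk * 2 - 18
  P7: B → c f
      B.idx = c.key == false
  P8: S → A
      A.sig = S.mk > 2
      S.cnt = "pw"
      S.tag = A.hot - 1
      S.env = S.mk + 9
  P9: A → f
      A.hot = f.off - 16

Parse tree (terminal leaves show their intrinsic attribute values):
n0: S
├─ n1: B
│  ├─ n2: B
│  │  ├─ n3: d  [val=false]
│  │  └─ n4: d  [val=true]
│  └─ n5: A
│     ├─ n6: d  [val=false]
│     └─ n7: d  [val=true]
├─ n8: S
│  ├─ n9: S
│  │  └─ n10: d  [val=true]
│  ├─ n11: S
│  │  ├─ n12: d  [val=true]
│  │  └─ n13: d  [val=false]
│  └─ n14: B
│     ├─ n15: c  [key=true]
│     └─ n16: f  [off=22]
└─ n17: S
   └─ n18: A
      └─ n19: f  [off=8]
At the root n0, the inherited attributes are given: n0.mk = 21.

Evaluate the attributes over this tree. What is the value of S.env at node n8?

1. n0.mk = 21  [given at root]
2. n1.cnt = -6  [-6]
3. n1.val = "ru"  ["ru"]
4. n1.mk = "zk"  ["zk"]
5. n2.cnt = 5  [B₀.cnt + 11]
6. n2.val = "ruzk"  [B₀.val ++ B₀.mk]
7. n2.mk = "kru"  ["k" ++ B₀.val]
8. n3.val = false  [terminal]
9. n4.val = true  [terminal]
10. n2.idx = true  [d₁.val == true]
11. n5.sig = true  [B₀.cnt > -7]
12. n6.val = false  [terminal]
13. n7.val = true  [terminal]
14. n5.hot = 24  [24]
15. n1.idx = false  [false]
16. n8.mk = -6  [S₀.mk - 27]
17. n9.mk = -9  [-9]
18. n10.val = true  [terminal]
19. n9.cnt = "zz"  ["zz"]
20. n9.tag = -8  [S.mk + 1]
21. n9.env = -7  [S.mk + 2]
22. n11.mk = 5  [S₁.tag * 2 + 21]
23. n12.val = true  [terminal]
24. n13.val = false  [terminal]
25. n11.cnt = "un"  ["un"]
26. n11.tag = -6  [S.mk - 11]
27. n11.env = -8  [S.mk * 2 - 18]
28. n14.cnt = 25  [S₁.env + S₀.mk + 38]
29. n14.val = "kzz"  ["k" ++ S₁.cnt]
30. n14.mk = "zzun"  [S₁.cnt ++ S₂.cnt]
31. n15.key = true  [terminal]
32. n16.off = 22  [terminal]
33. n14.idx = false  [c.key == false]
34. n8.cnt = "kun"  ["k" ++ S₂.cnt]
35. n8.tag = 1  [S₁.env + 8]
36. n8.env = 2  [S₂.env * -1 - 6]
37. n17.mk = 2  [2]
38. n18.sig = false  [S.mk > 2]
39. n19.off = 8  [terminal]
40. n18.hot = -8  [f.off - 16]
41. n17.cnt = "pw"  ["pw"]
42. n17.tag = -9  [A.hot - 1]
43. n17.env = 11  [S.mk + 9]
44. n0.cnt = "wpw"  ["w" ++ S₂.cnt]
45. n0.tag = 12  [(if B.idx then S₂.tag else S₁.tag) + 11]
46. n0.env = 29  [(if B.idx then S₁.tag else S₂.env) + 18]

2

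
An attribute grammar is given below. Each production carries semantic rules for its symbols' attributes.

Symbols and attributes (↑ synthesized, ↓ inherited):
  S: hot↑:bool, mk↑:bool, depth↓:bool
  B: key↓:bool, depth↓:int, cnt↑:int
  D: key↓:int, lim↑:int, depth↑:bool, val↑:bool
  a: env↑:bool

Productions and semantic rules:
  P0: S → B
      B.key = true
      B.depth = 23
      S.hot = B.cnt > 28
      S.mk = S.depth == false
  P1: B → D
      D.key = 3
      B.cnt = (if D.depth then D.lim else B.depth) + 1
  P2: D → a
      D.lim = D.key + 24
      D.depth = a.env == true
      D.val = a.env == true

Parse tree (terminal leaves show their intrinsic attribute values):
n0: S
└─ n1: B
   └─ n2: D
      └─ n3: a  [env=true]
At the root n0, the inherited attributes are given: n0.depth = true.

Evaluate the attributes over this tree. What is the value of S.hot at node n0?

false

1. n0.depth = true  [given at root]
2. n1.key = true  [true]
3. n1.depth = 23  [23]
4. n2.key = 3  [3]
5. n3.env = true  [terminal]
6. n2.lim = 27  [D.key + 24]
7. n2.depth = true  [a.env == true]
8. n2.val = true  [a.env == true]
9. n1.cnt = 28  [(if D.depth then D.lim else B.depth) + 1]
10. n0.hot = false  [B.cnt > 28]
11. n0.mk = false  [S.depth == false]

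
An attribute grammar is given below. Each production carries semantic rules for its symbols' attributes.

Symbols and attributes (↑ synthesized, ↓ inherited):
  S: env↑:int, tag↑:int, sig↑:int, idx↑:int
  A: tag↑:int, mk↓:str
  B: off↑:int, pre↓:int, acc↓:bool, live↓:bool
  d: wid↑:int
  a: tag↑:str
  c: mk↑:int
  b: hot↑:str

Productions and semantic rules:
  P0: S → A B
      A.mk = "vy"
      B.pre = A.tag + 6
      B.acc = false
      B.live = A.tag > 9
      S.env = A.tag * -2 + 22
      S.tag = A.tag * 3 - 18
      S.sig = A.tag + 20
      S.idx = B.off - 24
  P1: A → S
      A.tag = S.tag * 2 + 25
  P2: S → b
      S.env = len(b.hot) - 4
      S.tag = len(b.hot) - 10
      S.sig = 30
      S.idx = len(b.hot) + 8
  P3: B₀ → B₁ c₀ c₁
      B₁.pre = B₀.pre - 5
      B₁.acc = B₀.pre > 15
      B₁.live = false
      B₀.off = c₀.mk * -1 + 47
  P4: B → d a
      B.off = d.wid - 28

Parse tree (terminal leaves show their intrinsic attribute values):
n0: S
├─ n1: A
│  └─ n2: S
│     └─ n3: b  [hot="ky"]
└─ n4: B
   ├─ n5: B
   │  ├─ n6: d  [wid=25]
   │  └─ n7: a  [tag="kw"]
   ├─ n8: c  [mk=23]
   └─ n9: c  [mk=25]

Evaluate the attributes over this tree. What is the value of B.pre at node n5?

1. n1.mk = "vy"  ["vy"]
2. n3.hot = "ky"  [terminal]
3. n2.env = -2  [len(b.hot) - 4]
4. n2.tag = -8  [len(b.hot) - 10]
5. n2.sig = 30  [30]
6. n2.idx = 10  [len(b.hot) + 8]
7. n1.tag = 9  [S.tag * 2 + 25]
8. n4.pre = 15  [A.tag + 6]
9. n4.acc = false  [false]
10. n4.live = false  [A.tag > 9]
11. n5.pre = 10  [B₀.pre - 5]
12. n5.acc = false  [B₀.pre > 15]
13. n5.live = false  [false]
14. n6.wid = 25  [terminal]
15. n7.tag = "kw"  [terminal]
16. n5.off = -3  [d.wid - 28]
17. n8.mk = 23  [terminal]
18. n9.mk = 25  [terminal]
19. n4.off = 24  [c₀.mk * -1 + 47]
20. n0.env = 4  [A.tag * -2 + 22]
21. n0.tag = 9  [A.tag * 3 - 18]
22. n0.sig = 29  [A.tag + 20]
23. n0.idx = 0  [B.off - 24]

10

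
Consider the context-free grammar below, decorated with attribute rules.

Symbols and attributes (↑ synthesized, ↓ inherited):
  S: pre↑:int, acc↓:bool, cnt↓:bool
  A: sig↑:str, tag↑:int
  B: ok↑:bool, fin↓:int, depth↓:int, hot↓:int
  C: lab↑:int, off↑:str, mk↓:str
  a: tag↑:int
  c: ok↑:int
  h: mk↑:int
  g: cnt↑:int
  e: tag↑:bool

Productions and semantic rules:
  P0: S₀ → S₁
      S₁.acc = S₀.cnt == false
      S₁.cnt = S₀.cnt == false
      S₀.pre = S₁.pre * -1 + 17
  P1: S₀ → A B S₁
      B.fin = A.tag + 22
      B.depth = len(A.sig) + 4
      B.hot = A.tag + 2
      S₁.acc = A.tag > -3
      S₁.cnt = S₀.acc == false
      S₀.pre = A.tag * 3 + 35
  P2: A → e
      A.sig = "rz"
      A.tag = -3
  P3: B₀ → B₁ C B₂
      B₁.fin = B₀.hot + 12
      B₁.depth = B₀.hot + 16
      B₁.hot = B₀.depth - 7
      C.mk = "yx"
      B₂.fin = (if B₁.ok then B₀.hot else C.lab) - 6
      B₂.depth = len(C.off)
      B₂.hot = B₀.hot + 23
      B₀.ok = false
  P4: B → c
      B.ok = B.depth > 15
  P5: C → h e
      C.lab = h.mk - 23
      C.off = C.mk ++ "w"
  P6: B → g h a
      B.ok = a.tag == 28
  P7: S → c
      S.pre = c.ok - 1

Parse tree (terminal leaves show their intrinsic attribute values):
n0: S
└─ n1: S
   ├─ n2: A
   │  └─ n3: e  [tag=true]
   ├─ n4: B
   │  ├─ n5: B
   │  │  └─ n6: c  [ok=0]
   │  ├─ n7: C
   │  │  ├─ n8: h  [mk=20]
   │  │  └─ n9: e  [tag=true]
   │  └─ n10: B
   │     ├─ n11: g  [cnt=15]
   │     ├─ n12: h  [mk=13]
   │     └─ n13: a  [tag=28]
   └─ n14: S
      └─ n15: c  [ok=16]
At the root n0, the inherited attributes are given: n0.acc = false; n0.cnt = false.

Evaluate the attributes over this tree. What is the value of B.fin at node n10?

-9

1. n0.acc = false  [given at root]
2. n0.cnt = false  [given at root]
3. n1.acc = true  [S₀.cnt == false]
4. n1.cnt = true  [S₀.cnt == false]
5. n3.tag = true  [terminal]
6. n2.sig = "rz"  ["rz"]
7. n2.tag = -3  [-3]
8. n4.fin = 19  [A.tag + 22]
9. n4.depth = 6  [len(A.sig) + 4]
10. n4.hot = -1  [A.tag + 2]
11. n5.fin = 11  [B₀.hot + 12]
12. n5.depth = 15  [B₀.hot + 16]
13. n5.hot = -1  [B₀.depth - 7]
14. n6.ok = 0  [terminal]
15. n5.ok = false  [B.depth > 15]
16. n7.mk = "yx"  ["yx"]
17. n8.mk = 20  [terminal]
18. n9.tag = true  [terminal]
19. n7.lab = -3  [h.mk - 23]
20. n7.off = "yxw"  [C.mk ++ "w"]
21. n10.fin = -9  [(if B₁.ok then B₀.hot else C.lab) - 6]
22. n10.depth = 3  [len(C.off)]
23. n10.hot = 22  [B₀.hot + 23]
24. n11.cnt = 15  [terminal]
25. n12.mk = 13  [terminal]
26. n13.tag = 28  [terminal]
27. n10.ok = true  [a.tag == 28]
28. n4.ok = false  [false]
29. n14.acc = false  [A.tag > -3]
30. n14.cnt = false  [S₀.acc == false]
31. n15.ok = 16  [terminal]
32. n14.pre = 15  [c.ok - 1]
33. n1.pre = 26  [A.tag * 3 + 35]
34. n0.pre = -9  [S₁.pre * -1 + 17]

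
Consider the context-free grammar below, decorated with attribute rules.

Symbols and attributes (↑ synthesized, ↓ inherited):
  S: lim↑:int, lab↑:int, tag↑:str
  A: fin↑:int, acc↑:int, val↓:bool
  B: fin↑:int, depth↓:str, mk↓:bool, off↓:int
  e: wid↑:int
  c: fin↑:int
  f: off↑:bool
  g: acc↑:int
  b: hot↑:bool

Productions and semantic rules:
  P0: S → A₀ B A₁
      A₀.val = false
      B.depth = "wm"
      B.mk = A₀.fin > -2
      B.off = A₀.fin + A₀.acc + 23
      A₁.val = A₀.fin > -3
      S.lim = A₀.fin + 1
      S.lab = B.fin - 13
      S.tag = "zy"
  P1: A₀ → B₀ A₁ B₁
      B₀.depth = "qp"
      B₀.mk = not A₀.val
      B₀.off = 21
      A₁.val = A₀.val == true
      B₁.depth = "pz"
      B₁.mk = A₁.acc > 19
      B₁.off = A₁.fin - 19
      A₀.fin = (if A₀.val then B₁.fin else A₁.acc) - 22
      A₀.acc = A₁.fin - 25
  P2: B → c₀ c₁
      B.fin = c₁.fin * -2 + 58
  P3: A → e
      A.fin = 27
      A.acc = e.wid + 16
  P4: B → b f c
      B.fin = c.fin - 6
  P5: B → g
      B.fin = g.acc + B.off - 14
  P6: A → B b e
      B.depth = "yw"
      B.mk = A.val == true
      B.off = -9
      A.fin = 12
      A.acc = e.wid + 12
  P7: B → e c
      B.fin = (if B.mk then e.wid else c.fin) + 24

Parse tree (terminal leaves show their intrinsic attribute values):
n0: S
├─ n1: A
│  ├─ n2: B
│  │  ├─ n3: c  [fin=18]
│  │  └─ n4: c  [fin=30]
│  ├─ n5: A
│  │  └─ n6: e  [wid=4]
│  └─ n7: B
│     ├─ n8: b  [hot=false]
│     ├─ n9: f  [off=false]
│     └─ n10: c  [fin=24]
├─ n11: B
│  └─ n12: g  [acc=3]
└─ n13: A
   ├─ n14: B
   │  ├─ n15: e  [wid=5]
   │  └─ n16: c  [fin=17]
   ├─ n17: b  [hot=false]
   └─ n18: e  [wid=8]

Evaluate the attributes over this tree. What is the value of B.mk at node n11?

false

1. n1.val = false  [false]
2. n2.depth = "qp"  ["qp"]
3. n2.mk = true  [not A₀.val]
4. n2.off = 21  [21]
5. n3.fin = 18  [terminal]
6. n4.fin = 30  [terminal]
7. n2.fin = -2  [c₁.fin * -2 + 58]
8. n5.val = false  [A₀.val == true]
9. n6.wid = 4  [terminal]
10. n5.fin = 27  [27]
11. n5.acc = 20  [e.wid + 16]
12. n7.depth = "pz"  ["pz"]
13. n7.mk = true  [A₁.acc > 19]
14. n7.off = 8  [A₁.fin - 19]
15. n8.hot = false  [terminal]
16. n9.off = false  [terminal]
17. n10.fin = 24  [terminal]
18. n7.fin = 18  [c.fin - 6]
19. n1.fin = -2  [(if A₀.val then B₁.fin else A₁.acc) - 22]
20. n1.acc = 2  [A₁.fin - 25]
21. n11.depth = "wm"  ["wm"]
22. n11.mk = false  [A₀.fin > -2]
23. n11.off = 23  [A₀.fin + A₀.acc + 23]
24. n12.acc = 3  [terminal]
25. n11.fin = 12  [g.acc + B.off - 14]
26. n13.val = true  [A₀.fin > -3]
27. n14.depth = "yw"  ["yw"]
28. n14.mk = true  [A.val == true]
29. n14.off = -9  [-9]
30. n15.wid = 5  [terminal]
31. n16.fin = 17  [terminal]
32. n14.fin = 29  [(if B.mk then e.wid else c.fin) + 24]
33. n17.hot = false  [terminal]
34. n18.wid = 8  [terminal]
35. n13.fin = 12  [12]
36. n13.acc = 20  [e.wid + 12]
37. n0.lim = -1  [A₀.fin + 1]
38. n0.lab = -1  [B.fin - 13]
39. n0.tag = "zy"  ["zy"]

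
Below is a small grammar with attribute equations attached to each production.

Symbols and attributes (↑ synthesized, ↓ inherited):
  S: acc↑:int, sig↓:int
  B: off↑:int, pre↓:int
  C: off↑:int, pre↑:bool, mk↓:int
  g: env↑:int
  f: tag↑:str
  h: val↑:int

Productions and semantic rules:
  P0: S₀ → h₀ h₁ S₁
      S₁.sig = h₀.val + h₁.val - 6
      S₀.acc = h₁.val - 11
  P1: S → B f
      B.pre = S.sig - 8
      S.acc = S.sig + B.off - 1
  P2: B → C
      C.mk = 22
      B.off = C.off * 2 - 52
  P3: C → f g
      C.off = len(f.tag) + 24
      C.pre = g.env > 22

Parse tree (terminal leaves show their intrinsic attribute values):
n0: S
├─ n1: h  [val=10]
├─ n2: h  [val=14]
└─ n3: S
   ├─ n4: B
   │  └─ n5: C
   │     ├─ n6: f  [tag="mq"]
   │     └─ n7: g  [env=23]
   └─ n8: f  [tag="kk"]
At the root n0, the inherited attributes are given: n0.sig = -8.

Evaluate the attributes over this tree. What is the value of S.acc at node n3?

17

1. n0.sig = -8  [given at root]
2. n1.val = 10  [terminal]
3. n2.val = 14  [terminal]
4. n3.sig = 18  [h₀.val + h₁.val - 6]
5. n4.pre = 10  [S.sig - 8]
6. n5.mk = 22  [22]
7. n6.tag = "mq"  [terminal]
8. n7.env = 23  [terminal]
9. n5.off = 26  [len(f.tag) + 24]
10. n5.pre = true  [g.env > 22]
11. n4.off = 0  [C.off * 2 - 52]
12. n8.tag = "kk"  [terminal]
13. n3.acc = 17  [S.sig + B.off - 1]
14. n0.acc = 3  [h₁.val - 11]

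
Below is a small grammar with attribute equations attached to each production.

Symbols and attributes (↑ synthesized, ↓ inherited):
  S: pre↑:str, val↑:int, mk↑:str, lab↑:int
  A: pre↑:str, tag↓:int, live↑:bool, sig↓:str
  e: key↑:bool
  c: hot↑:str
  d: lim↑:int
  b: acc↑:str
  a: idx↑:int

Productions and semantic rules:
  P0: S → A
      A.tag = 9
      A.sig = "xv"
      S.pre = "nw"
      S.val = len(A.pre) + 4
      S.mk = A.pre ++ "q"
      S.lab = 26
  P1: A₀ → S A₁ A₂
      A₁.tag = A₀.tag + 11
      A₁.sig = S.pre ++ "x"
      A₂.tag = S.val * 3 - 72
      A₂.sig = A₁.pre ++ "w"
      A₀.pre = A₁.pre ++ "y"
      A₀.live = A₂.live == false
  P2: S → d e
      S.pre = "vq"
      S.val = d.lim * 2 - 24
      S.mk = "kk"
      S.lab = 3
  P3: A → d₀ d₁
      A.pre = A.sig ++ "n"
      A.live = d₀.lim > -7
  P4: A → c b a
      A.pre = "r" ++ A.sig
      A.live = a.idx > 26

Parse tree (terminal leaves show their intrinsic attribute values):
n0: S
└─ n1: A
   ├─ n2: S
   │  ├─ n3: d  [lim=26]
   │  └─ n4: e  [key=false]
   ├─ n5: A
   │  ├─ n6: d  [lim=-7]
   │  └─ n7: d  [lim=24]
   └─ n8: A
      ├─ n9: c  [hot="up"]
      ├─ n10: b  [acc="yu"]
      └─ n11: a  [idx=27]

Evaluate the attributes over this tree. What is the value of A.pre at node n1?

1. n1.tag = 9  [9]
2. n1.sig = "xv"  ["xv"]
3. n3.lim = 26  [terminal]
4. n4.key = false  [terminal]
5. n2.pre = "vq"  ["vq"]
6. n2.val = 28  [d.lim * 2 - 24]
7. n2.mk = "kk"  ["kk"]
8. n2.lab = 3  [3]
9. n5.tag = 20  [A₀.tag + 11]
10. n5.sig = "vqx"  [S.pre ++ "x"]
11. n6.lim = -7  [terminal]
12. n7.lim = 24  [terminal]
13. n5.pre = "vqxn"  [A.sig ++ "n"]
14. n5.live = false  [d₀.lim > -7]
15. n8.tag = 12  [S.val * 3 - 72]
16. n8.sig = "vqxnw"  [A₁.pre ++ "w"]
17. n9.hot = "up"  [terminal]
18. n10.acc = "yu"  [terminal]
19. n11.idx = 27  [terminal]
20. n8.pre = "rvqxnw"  ["r" ++ A.sig]
21. n8.live = true  [a.idx > 26]
22. n1.pre = "vqxny"  [A₁.pre ++ "y"]
23. n1.live = false  [A₂.live == false]
24. n0.pre = "nw"  ["nw"]
25. n0.val = 9  [len(A.pre) + 4]
26. n0.mk = "vqxnyq"  [A.pre ++ "q"]
27. n0.lab = 26  [26]

"vqxny"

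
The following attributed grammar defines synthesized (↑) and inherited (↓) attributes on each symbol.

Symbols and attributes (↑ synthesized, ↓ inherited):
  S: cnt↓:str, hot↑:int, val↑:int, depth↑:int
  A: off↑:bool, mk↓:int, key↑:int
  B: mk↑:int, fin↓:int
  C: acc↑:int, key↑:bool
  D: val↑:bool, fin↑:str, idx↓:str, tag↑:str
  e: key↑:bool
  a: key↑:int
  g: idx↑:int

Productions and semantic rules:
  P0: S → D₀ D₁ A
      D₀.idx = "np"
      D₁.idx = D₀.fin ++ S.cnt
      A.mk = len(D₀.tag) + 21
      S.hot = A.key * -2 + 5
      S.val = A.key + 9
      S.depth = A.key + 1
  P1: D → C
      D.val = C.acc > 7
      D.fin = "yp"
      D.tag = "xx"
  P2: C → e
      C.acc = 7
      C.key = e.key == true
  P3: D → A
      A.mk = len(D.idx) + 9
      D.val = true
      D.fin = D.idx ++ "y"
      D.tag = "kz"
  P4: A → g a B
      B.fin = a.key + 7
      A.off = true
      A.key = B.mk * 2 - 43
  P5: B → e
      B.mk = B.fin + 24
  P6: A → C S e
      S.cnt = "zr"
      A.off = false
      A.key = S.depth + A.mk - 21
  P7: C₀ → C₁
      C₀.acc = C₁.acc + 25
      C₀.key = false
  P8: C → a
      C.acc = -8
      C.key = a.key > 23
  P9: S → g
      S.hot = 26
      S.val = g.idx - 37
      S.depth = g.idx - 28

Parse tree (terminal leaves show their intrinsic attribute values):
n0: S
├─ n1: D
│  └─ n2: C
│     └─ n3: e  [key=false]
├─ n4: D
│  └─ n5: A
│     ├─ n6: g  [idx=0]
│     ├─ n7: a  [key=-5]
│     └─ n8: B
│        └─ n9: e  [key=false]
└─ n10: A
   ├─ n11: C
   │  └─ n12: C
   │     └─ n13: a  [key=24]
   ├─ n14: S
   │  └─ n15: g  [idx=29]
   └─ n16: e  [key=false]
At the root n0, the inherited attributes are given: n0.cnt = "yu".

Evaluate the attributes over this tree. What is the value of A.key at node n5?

9

1. n0.cnt = "yu"  [given at root]
2. n1.idx = "np"  ["np"]
3. n3.key = false  [terminal]
4. n2.acc = 7  [7]
5. n2.key = false  [e.key == true]
6. n1.val = false  [C.acc > 7]
7. n1.fin = "yp"  ["yp"]
8. n1.tag = "xx"  ["xx"]
9. n4.idx = "ypyu"  [D₀.fin ++ S.cnt]
10. n5.mk = 13  [len(D.idx) + 9]
11. n6.idx = 0  [terminal]
12. n7.key = -5  [terminal]
13. n8.fin = 2  [a.key + 7]
14. n9.key = false  [terminal]
15. n8.mk = 26  [B.fin + 24]
16. n5.off = true  [true]
17. n5.key = 9  [B.mk * 2 - 43]
18. n4.val = true  [true]
19. n4.fin = "ypyuy"  [D.idx ++ "y"]
20. n4.tag = "kz"  ["kz"]
21. n10.mk = 23  [len(D₀.tag) + 21]
22. n13.key = 24  [terminal]
23. n12.acc = -8  [-8]
24. n12.key = true  [a.key > 23]
25. n11.acc = 17  [C₁.acc + 25]
26. n11.key = false  [false]
27. n14.cnt = "zr"  ["zr"]
28. n15.idx = 29  [terminal]
29. n14.hot = 26  [26]
30. n14.val = -8  [g.idx - 37]
31. n14.depth = 1  [g.idx - 28]
32. n16.key = false  [terminal]
33. n10.off = false  [false]
34. n10.key = 3  [S.depth + A.mk - 21]
35. n0.hot = -1  [A.key * -2 + 5]
36. n0.val = 12  [A.key + 9]
37. n0.depth = 4  [A.key + 1]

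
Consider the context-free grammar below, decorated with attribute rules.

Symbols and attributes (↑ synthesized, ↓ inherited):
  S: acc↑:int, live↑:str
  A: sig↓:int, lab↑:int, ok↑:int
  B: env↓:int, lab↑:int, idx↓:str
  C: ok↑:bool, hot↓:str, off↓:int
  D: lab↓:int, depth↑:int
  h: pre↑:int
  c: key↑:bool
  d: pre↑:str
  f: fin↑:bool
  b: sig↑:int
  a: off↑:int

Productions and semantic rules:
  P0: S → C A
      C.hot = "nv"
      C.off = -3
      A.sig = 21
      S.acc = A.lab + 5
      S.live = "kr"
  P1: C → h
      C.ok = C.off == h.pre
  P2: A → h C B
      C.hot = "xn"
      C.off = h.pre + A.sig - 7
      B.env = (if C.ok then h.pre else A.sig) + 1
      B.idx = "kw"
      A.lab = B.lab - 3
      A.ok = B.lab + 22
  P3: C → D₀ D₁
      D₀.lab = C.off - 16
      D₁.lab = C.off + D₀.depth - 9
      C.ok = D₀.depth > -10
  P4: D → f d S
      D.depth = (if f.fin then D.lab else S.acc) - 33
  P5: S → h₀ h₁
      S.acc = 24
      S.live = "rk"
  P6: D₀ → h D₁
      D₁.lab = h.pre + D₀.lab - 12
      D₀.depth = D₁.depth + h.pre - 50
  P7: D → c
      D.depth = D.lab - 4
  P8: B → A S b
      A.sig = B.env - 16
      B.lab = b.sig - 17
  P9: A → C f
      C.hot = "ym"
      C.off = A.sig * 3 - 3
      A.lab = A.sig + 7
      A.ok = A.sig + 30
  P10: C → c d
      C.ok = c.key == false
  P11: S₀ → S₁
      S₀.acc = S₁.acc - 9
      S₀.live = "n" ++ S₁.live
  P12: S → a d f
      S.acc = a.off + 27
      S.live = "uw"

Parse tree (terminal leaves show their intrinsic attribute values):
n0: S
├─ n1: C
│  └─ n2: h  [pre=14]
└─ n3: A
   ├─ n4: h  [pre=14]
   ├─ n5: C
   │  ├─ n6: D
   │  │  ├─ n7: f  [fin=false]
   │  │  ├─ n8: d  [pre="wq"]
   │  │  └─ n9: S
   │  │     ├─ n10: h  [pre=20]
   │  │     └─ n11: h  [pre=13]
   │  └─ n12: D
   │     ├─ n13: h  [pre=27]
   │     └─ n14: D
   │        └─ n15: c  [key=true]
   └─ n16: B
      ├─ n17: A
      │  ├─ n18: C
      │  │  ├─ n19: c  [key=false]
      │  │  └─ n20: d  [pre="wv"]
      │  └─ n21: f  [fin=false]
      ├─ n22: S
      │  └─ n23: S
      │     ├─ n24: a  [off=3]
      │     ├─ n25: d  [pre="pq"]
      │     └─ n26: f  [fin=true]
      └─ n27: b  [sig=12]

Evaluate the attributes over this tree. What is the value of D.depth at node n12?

-2

1. n1.hot = "nv"  ["nv"]
2. n1.off = -3  [-3]
3. n2.pre = 14  [terminal]
4. n1.ok = false  [C.off == h.pre]
5. n3.sig = 21  [21]
6. n4.pre = 14  [terminal]
7. n5.hot = "xn"  ["xn"]
8. n5.off = 28  [h.pre + A.sig - 7]
9. n6.lab = 12  [C.off - 16]
10. n7.fin = false  [terminal]
11. n8.pre = "wq"  [terminal]
12. n10.pre = 20  [terminal]
13. n11.pre = 13  [terminal]
14. n9.acc = 24  [24]
15. n9.live = "rk"  ["rk"]
16. n6.depth = -9  [(if f.fin then D.lab else S.acc) - 33]
17. n12.lab = 10  [C.off + D₀.depth - 9]
18. n13.pre = 27  [terminal]
19. n14.lab = 25  [h.pre + D₀.lab - 12]
20. n15.key = true  [terminal]
21. n14.depth = 21  [D.lab - 4]
22. n12.depth = -2  [D₁.depth + h.pre - 50]
23. n5.ok = true  [D₀.depth > -10]
24. n16.env = 15  [(if C.ok then h.pre else A.sig) + 1]
25. n16.idx = "kw"  ["kw"]
26. n17.sig = -1  [B.env - 16]
27. n18.hot = "ym"  ["ym"]
28. n18.off = -6  [A.sig * 3 - 3]
29. n19.key = false  [terminal]
30. n20.pre = "wv"  [terminal]
31. n18.ok = true  [c.key == false]
32. n21.fin = false  [terminal]
33. n17.lab = 6  [A.sig + 7]
34. n17.ok = 29  [A.sig + 30]
35. n24.off = 3  [terminal]
36. n25.pre = "pq"  [terminal]
37. n26.fin = true  [terminal]
38. n23.acc = 30  [a.off + 27]
39. n23.live = "uw"  ["uw"]
40. n22.acc = 21  [S₁.acc - 9]
41. n22.live = "nuw"  ["n" ++ S₁.live]
42. n27.sig = 12  [terminal]
43. n16.lab = -5  [b.sig - 17]
44. n3.lab = -8  [B.lab - 3]
45. n3.ok = 17  [B.lab + 22]
46. n0.acc = -3  [A.lab + 5]
47. n0.live = "kr"  ["kr"]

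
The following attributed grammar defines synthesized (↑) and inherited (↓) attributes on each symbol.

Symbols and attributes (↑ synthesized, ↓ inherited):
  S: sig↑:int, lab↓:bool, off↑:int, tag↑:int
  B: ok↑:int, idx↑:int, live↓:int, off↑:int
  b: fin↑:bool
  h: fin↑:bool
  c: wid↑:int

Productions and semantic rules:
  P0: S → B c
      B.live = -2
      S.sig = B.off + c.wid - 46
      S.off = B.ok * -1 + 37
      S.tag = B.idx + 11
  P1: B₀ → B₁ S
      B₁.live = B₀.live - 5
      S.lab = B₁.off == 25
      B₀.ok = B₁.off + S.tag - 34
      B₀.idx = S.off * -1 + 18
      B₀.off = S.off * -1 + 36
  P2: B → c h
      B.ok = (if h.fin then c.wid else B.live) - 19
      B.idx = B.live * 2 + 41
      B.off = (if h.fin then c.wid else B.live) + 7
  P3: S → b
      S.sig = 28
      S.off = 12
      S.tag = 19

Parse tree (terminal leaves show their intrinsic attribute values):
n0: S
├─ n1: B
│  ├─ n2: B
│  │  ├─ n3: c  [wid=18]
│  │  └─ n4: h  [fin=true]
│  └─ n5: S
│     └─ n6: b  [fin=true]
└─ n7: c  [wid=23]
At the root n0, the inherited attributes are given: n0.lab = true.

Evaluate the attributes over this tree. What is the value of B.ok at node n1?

1. n0.lab = true  [given at root]
2. n1.live = -2  [-2]
3. n2.live = -7  [B₀.live - 5]
4. n3.wid = 18  [terminal]
5. n4.fin = true  [terminal]
6. n2.ok = -1  [(if h.fin then c.wid else B.live) - 19]
7. n2.idx = 27  [B.live * 2 + 41]
8. n2.off = 25  [(if h.fin then c.wid else B.live) + 7]
9. n5.lab = true  [B₁.off == 25]
10. n6.fin = true  [terminal]
11. n5.sig = 28  [28]
12. n5.off = 12  [12]
13. n5.tag = 19  [19]
14. n1.ok = 10  [B₁.off + S.tag - 34]
15. n1.idx = 6  [S.off * -1 + 18]
16. n1.off = 24  [S.off * -1 + 36]
17. n7.wid = 23  [terminal]
18. n0.sig = 1  [B.off + c.wid - 46]
19. n0.off = 27  [B.ok * -1 + 37]
20. n0.tag = 17  [B.idx + 11]

10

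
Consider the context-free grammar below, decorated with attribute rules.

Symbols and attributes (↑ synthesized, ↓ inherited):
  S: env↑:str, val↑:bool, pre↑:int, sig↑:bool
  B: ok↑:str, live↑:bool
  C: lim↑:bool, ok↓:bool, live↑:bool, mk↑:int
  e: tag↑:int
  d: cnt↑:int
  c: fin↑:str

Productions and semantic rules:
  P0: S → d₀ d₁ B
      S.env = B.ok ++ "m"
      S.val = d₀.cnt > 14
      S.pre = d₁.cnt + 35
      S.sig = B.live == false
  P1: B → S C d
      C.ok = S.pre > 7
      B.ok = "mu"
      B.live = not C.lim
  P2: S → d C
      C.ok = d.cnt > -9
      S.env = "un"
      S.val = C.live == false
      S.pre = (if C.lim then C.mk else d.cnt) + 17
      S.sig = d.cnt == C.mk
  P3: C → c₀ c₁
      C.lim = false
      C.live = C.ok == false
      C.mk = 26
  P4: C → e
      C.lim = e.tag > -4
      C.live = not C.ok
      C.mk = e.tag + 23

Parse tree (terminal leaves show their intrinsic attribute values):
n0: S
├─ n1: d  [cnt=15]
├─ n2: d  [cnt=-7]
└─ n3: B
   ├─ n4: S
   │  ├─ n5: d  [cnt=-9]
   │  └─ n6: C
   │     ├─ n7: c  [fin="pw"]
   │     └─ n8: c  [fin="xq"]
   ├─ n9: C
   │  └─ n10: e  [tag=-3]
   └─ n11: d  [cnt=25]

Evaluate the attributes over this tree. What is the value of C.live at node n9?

false

1. n1.cnt = 15  [terminal]
2. n2.cnt = -7  [terminal]
3. n5.cnt = -9  [terminal]
4. n6.ok = false  [d.cnt > -9]
5. n7.fin = "pw"  [terminal]
6. n8.fin = "xq"  [terminal]
7. n6.lim = false  [false]
8. n6.live = true  [C.ok == false]
9. n6.mk = 26  [26]
10. n4.env = "un"  ["un"]
11. n4.val = false  [C.live == false]
12. n4.pre = 8  [(if C.lim then C.mk else d.cnt) + 17]
13. n4.sig = false  [d.cnt == C.mk]
14. n9.ok = true  [S.pre > 7]
15. n10.tag = -3  [terminal]
16. n9.lim = true  [e.tag > -4]
17. n9.live = false  [not C.ok]
18. n9.mk = 20  [e.tag + 23]
19. n11.cnt = 25  [terminal]
20. n3.ok = "mu"  ["mu"]
21. n3.live = false  [not C.lim]
22. n0.env = "mum"  [B.ok ++ "m"]
23. n0.val = true  [d₀.cnt > 14]
24. n0.pre = 28  [d₁.cnt + 35]
25. n0.sig = true  [B.live == false]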